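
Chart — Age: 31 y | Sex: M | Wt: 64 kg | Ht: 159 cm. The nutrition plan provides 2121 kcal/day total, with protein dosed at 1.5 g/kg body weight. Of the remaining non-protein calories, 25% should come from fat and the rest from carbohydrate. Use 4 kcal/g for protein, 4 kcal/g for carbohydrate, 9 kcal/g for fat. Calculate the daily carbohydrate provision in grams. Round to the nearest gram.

Protein = 1.5 × 64 = 96 g → 96 × 4 = 384 kcal.
Non-protein calories = 2121 − 384 = 1737 kcal.
Fat: 25% × 1737 = 434.25 kcal; carbohydrate: 1302.75 kcal.
Carbohydrate: 1302.75 kcal ÷ 4 kcal/g = 325.6875 g.

326 g/day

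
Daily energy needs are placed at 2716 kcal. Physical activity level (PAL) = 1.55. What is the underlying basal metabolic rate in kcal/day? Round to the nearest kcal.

BMR = TEE ÷ activity factor = 2716 ÷ 1.55 = 1752.2581 kcal/day.

1752 kcal/day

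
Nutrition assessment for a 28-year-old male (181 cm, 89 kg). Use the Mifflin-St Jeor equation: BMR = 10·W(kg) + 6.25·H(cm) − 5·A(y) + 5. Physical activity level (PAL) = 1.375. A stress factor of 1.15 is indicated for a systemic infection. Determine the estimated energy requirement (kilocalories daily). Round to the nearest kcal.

2983 kilocalories daily

Mifflin-St Jeor (male): BMR = 10(89) + 6.25(181) − 5(28) + 5 = 890 + 1131.25 − 140 + 5 = 1886.25 kcal/day.
TEE = BMR × activity factor = 1886.25 × 1.375 = 2593.5938 kcal/day.
Apply stress factor: 2593.5938 × 1.15 = 2982.6328 kcal/day.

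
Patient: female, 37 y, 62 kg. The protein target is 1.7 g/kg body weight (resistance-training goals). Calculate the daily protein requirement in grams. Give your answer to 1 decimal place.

Protein = 1.7 g/kg × 62 kg = 105.4 g/day.

105.4 g/day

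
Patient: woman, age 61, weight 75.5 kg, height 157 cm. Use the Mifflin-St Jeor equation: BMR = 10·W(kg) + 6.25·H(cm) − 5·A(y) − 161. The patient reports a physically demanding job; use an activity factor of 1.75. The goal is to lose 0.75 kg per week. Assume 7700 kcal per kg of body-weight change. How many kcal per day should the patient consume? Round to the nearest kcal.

Mifflin-St Jeor (female): BMR = 10(75.5) + 6.25(157) − 5(61) − 161 = 755 + 981.25 − 305 − 161 = 1270.25 kcal/day.
TEE = 1270.25 × 1.75 = 2222.9375 kcal/day.
Required daily deficit = 0.75 × 7700 ÷ 7 = 825 kcal/day.
Target intake = 2222.9375 − 825 = 1397.9375 kcal/day.

1398 kcal per day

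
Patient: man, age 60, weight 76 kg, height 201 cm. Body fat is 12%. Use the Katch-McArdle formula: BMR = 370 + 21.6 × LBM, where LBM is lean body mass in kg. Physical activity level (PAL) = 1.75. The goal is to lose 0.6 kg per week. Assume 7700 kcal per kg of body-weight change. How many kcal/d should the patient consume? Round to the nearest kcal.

2516 kcal/d

LBM = 76 × (1 − 0.12) = 66.88 kg. Katch-McArdle: BMR = 370 + 21.6 × 66.88 = 1814.608 kcal/day.
TEE = 1814.608 × 1.75 = 3175.564 kcal/day.
Required daily deficit = 0.6 × 7700 ÷ 7 = 660 kcal/day.
Target intake = 3175.564 − 660 = 2515.564 kcal/day.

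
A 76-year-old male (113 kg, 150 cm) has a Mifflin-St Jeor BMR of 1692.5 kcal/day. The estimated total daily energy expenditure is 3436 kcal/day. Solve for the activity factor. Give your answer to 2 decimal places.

2.03

Activity factor = TEE ÷ BMR = 3436 ÷ 1692.5 = 2.03.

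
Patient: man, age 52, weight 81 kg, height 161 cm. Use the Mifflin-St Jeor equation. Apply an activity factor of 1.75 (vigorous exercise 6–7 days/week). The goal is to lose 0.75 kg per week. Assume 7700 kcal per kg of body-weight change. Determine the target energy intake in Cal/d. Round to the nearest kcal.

Mifflin-St Jeor (male): BMR = 10(81) + 6.25(161) − 5(52) + 5 = 810 + 1006.25 − 260 + 5 = 1561.25 kcal/day.
TEE = 1561.25 × 1.75 = 2732.1875 kcal/day.
Required daily deficit = 0.75 × 7700 ÷ 7 = 825 kcal/day.
Target intake = 2732.1875 − 825 = 1907.1875 kcal/day.

1907 Cal/d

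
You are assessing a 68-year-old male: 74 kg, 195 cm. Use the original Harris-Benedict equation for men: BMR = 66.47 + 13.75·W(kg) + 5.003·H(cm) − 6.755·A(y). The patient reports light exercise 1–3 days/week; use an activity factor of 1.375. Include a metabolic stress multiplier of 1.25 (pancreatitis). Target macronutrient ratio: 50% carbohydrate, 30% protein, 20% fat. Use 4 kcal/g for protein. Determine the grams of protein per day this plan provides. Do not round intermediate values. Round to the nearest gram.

206 g/day

Harris-Benedict: BMR = 66.47 + 13.75(74) + 5.003(195) − 6.755(68) = 1600.215 kcal/day.
TEE = 1600.215 × 1.375 = 2200.2956 kcal/day.
With stress factor 1.25: 2200.2956 × 1.25 = 2750.3695 kcal/day.
Protein energy = 30% × 2750.3695 = 825.1109 kcal.
Protein = 825.1109 ÷ 4 kcal/g = 206.2777 g.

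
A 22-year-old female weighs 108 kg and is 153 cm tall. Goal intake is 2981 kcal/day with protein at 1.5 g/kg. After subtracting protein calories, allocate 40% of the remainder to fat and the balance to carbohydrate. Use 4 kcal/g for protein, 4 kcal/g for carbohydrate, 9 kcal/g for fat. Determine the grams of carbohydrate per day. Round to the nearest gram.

Protein = 1.5 × 108 = 162 g → 162 × 4 = 648 kcal.
Non-protein calories = 2981 − 648 = 2333 kcal.
Fat: 40% × 2333 = 933.2 kcal; carbohydrate: 1399.8 kcal.
Carbohydrate: 1399.8 kcal ÷ 4 kcal/g = 349.95 g.

350 g/day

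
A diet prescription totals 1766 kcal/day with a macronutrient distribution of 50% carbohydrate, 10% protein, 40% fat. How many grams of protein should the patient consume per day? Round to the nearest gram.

44 g/day

Protein energy = 10% × 1766 = 176.6 kcal.
At 4 kcal/g: 176.6 ÷ 4 = 44.15 g.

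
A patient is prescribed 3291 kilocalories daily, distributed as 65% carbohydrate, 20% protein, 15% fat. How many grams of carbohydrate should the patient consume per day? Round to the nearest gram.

535 g/day

Carbohydrate energy = 65% × 3291 = 2139.15 kcal.
At 4 kcal/g: 2139.15 ÷ 4 = 534.7875 g.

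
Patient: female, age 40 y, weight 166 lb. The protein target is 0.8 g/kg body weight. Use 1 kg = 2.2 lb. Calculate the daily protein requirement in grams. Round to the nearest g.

Weight in kg = 166 ÷ 2.2 = 75.4545 kg.
Protein = 0.8 g/kg × 75.4545 kg = 60.3636 g/day.

60 g/day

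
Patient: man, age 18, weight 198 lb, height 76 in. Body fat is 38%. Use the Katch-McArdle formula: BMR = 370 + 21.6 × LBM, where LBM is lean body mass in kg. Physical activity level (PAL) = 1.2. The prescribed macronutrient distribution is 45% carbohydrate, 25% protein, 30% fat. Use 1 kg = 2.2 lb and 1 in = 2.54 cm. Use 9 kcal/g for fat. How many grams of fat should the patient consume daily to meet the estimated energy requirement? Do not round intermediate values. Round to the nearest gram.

63 g/day

Convert to metric: weight = 198 ÷ 2.2 = 90 kg; height = 76 × 2.54 = 193.04 cm.
LBM = 90 × (1 − 0.38) = 55.8 kg. Katch-McArdle: BMR = 370 + 21.6 × 55.8 = 1575.28 kcal/day.
TEE = 1575.28 × 1.2 = 1890.336 kcal/day.
Fat energy = 30% × 1890.336 = 567.1008 kcal.
Fat = 567.1008 ÷ 9 kcal/g = 63.0112 g.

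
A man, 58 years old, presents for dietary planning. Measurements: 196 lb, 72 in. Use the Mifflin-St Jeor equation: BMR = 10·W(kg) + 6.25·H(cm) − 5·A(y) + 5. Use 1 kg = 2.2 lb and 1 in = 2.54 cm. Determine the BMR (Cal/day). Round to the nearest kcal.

Convert to metric: weight = 196 ÷ 2.2 = 89.0909 kg; height = 72 × 2.54 = 182.88 cm.
Mifflin-St Jeor (male): BMR = 10(89.0909) + 6.25(182.88) − 5(58) + 5 = 890.9091 + 1143 − 290 + 5 = 1748.9091 kcal/day.

1749 Cal/day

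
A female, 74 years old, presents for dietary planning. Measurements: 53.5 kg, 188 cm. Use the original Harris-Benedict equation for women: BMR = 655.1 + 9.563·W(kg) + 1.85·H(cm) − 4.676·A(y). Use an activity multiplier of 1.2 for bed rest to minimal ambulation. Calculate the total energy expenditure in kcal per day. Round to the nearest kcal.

Harris-Benedict: BMR = 655.1 + 9.563(53.5) + 1.85(188) − 4.676(74) = 1168.4965 kcal/day.
TEE = BMR × activity factor = 1168.4965 × 1.2 = 1402.1958 kcal/day.

1402 kcal per day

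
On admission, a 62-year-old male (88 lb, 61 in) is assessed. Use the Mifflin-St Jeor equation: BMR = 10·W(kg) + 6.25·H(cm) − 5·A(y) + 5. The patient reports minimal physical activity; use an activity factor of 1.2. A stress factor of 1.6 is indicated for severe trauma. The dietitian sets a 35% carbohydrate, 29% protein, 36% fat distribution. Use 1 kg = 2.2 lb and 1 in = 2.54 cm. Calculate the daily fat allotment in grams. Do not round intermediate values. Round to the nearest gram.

Convert to metric: weight = 88 ÷ 2.2 = 40 kg; height = 61 × 2.54 = 154.94 cm.
Mifflin-St Jeor (male): BMR = 10(40) + 6.25(154.94) − 5(62) + 5 = 400 + 968.375 − 310 + 5 = 1063.375 kcal/day.
TEE = 1063.375 × 1.2 = 1276.05 kcal/day.
With stress factor 1.6: 1276.05 × 1.6 = 2041.68 kcal/day.
Fat energy = 36% × 2041.68 = 735.0048 kcal.
Fat = 735.0048 ÷ 9 kcal/g = 81.6672 g.

82 g/day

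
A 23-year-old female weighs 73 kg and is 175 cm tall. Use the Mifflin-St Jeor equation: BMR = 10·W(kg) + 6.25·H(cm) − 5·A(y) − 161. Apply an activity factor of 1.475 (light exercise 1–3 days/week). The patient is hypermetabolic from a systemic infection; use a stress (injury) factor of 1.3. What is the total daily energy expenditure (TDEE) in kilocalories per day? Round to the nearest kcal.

Mifflin-St Jeor (female): BMR = 10(73) + 6.25(175) − 5(23) − 161 = 730 + 1093.75 − 115 − 161 = 1547.75 kcal/day.
TEE = BMR × activity factor = 1547.75 × 1.475 = 2282.9313 kcal/day.
Apply stress factor: 2282.9313 × 1.3 = 2967.8106 kcal/day.

2968 kilocalories per day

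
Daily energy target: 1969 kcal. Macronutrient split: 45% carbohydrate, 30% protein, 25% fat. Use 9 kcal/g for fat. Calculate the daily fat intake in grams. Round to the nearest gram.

55 g/day

Fat energy = 25% × 1969 = 492.25 kcal.
At 9 kcal/g: 492.25 ÷ 9 = 54.6944 g.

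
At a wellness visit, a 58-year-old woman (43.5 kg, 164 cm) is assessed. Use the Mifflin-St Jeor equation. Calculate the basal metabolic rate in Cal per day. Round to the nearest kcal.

Mifflin-St Jeor (female): BMR = 10(43.5) + 6.25(164) − 5(58) − 161 = 435 + 1025 − 290 − 161 = 1009 kcal/day.

1009 Cal per day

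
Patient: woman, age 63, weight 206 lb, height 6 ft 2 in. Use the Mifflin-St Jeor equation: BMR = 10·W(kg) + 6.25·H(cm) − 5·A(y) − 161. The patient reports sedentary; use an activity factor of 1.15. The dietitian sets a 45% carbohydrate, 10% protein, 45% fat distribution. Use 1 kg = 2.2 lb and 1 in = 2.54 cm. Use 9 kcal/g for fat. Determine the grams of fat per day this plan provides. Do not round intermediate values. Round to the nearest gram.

Convert to metric: weight = 206 ÷ 2.2 = 93.6364 kg; height = (6×12 + 2) × 2.54 = 74 × 2.54 = 187.96 cm.
Mifflin-St Jeor (female): BMR = 10(93.6364) + 6.25(187.96) − 5(63) − 161 = 936.3636 + 1174.75 − 315 − 161 = 1635.1136 kcal/day.
TEE = 1635.1136 × 1.15 = 1880.3807 kcal/day.
Fat energy = 45% × 1880.3807 = 846.1713 kcal.
Fat = 846.1713 ÷ 9 kcal/g = 94.019 g.

94 g/day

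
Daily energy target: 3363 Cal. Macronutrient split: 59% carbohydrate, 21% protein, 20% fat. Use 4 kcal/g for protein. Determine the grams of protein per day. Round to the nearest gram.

Protein energy = 21% × 3363 = 706.23 kcal.
At 4 kcal/g: 706.23 ÷ 4 = 176.5575 g.

177 g/day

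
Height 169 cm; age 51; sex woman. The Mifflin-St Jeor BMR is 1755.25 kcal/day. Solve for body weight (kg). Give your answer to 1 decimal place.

111.5 kg

1755.25 = 10·W + 6.25(169) − 5(51) − 161
10·W = 1755.25 − 640.25 = 1115, so W = 111.5 kg.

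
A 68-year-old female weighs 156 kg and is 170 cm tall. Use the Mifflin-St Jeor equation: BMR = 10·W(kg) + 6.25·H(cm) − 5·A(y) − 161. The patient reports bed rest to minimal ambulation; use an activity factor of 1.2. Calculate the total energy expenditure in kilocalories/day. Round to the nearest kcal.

Mifflin-St Jeor (female): BMR = 10(156) + 6.25(170) − 5(68) − 161 = 1560 + 1062.5 − 340 − 161 = 2121.5 kcal/day.
TEE = BMR × activity factor = 2121.5 × 1.2 = 2545.8 kcal/day.

2546 kilocalories/day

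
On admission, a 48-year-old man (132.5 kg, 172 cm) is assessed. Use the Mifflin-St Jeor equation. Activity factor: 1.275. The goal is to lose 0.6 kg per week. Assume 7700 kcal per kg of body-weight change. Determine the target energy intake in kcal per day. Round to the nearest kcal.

Mifflin-St Jeor (male): BMR = 10(132.5) + 6.25(172) − 5(48) + 5 = 1325 + 1075 − 240 + 5 = 2165 kcal/day.
TEE = 2165 × 1.275 = 2760.375 kcal/day.
Required daily deficit = 0.6 × 7700 ÷ 7 = 660 kcal/day.
Target intake = 2760.375 − 660 = 2100.375 kcal/day.

2100 kcal per day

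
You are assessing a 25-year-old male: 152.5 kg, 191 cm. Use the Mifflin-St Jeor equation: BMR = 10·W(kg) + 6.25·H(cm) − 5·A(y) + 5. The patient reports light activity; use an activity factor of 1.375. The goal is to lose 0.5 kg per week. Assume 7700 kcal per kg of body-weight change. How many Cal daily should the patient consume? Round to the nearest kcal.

Mifflin-St Jeor (male): BMR = 10(152.5) + 6.25(191) − 5(25) + 5 = 1525 + 1193.75 − 125 + 5 = 2598.75 kcal/day.
TEE = 2598.75 × 1.375 = 3573.2813 kcal/day.
Required daily deficit = 0.5 × 7700 ÷ 7 = 550 kcal/day.
Target intake = 3573.2813 − 550 = 3023.2813 kcal/day.

3023 Cal daily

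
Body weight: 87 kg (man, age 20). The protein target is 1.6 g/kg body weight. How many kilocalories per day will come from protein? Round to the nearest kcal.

Protein = 1.6 g/kg × 87 kg = 139.2 g/day.
Protein energy = 139.2 g × 4 kcal/g = 556.8 kcal/day.

557 kcal/day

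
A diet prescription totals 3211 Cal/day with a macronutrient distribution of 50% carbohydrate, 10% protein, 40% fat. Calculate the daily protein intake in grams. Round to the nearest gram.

Protein energy = 10% × 3211 = 321.1 kcal.
At 4 kcal/g: 321.1 ÷ 4 = 80.275 g.

80 g/day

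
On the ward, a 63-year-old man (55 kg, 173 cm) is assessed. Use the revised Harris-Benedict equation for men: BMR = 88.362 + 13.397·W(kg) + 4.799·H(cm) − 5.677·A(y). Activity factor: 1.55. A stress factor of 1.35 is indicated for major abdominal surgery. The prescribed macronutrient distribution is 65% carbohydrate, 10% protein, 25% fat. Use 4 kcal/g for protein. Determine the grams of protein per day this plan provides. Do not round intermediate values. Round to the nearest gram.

Harris-Benedict: BMR = 88.362 + 13.397(55) + 4.799(173) − 5.677(63) = 1297.773 kcal/day.
TEE = 1297.773 × 1.55 = 2011.5482 kcal/day.
With stress factor 1.35: 2011.5482 × 1.35 = 2715.59 kcal/day.
Protein energy = 10% × 2715.59 = 271.559 kcal.
Protein = 271.559 ÷ 4 kcal/g = 67.8898 g.

68 g/day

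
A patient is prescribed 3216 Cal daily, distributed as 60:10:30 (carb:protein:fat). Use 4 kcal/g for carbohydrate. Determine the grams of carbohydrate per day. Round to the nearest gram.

482 g/day

Carbohydrate energy = 60% × 3216 = 1929.6 kcal.
At 4 kcal/g: 1929.6 ÷ 4 = 482.4 g.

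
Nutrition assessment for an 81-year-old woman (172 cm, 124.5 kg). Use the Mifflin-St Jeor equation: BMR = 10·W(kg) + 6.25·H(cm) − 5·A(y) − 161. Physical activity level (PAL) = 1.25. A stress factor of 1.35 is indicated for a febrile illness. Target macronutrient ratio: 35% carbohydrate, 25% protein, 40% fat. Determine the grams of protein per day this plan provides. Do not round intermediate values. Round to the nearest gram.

Mifflin-St Jeor (female): BMR = 10(124.5) + 6.25(172) − 5(81) − 161 = 1245 + 1075 − 405 − 161 = 1754 kcal/day.
TEE = 1754 × 1.25 = 2192.5 kcal/day.
With stress factor 1.35: 2192.5 × 1.35 = 2959.875 kcal/day.
Protein energy = 25% × 2959.875 = 739.9688 kcal.
Protein = 739.9688 ÷ 4 kcal/g = 184.9922 g.

185 g/day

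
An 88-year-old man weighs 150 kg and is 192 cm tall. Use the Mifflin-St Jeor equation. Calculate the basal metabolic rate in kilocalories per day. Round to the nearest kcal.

Mifflin-St Jeor (male): BMR = 10(150) + 6.25(192) − 5(88) + 5 = 1500 + 1200 − 440 + 5 = 2265 kcal/day.

2265 kilocalories per day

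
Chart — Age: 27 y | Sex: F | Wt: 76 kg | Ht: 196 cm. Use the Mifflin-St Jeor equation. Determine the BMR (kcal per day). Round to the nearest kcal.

1689 kcal per day

Mifflin-St Jeor (female): BMR = 10(76) + 6.25(196) − 5(27) − 161 = 760 + 1225 − 135 − 161 = 1689 kcal/day.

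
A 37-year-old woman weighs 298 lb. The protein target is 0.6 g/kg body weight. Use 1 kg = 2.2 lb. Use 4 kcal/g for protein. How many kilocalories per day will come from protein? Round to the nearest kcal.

325 kcal/day

Weight in kg = 298 ÷ 2.2 = 135.4545 kg.
Protein = 0.6 g/kg × 135.4545 kg = 81.2727 g/day.
Protein energy = 81.2727 g × 4 kcal/g = 325.0909 kcal/day.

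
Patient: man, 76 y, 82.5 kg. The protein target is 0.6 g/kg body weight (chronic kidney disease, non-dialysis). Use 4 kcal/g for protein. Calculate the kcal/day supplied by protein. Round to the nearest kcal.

Protein = 0.6 g/kg × 82.5 kg = 49.5 g/day.
Protein energy = 49.5 g × 4 kcal/g = 198 kcal/day.

198 kcal/day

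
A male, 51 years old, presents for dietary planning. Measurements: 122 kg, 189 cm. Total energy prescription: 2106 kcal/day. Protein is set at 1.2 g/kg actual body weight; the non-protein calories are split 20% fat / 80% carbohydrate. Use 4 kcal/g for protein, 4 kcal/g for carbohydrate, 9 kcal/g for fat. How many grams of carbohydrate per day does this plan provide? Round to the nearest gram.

Protein = 1.2 × 122 = 146.4 g → 146.4 × 4 = 585.6 kcal.
Non-protein calories = 2106 − 585.6 = 1520.4 kcal.
Fat: 20% × 1520.4 = 304.08 kcal; carbohydrate: 1216.32 kcal.
Carbohydrate: 1216.32 kcal ÷ 4 kcal/g = 304.08 g.

304 g/day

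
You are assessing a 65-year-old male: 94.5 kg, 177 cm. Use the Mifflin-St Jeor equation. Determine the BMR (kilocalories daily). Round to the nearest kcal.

1731 kilocalories daily

Mifflin-St Jeor (male): BMR = 10(94.5) + 6.25(177) − 5(65) + 5 = 945 + 1106.25 − 325 + 5 = 1731.25 kcal/day.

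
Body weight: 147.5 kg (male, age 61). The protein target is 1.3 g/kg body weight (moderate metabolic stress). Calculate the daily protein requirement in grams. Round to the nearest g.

Protein = 1.3 g/kg × 147.5 kg = 191.75 g/day.

192 g/day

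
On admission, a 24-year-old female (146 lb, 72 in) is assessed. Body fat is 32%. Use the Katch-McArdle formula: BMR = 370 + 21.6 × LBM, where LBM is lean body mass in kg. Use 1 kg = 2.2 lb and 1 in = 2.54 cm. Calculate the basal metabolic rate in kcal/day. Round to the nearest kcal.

Convert to metric: weight = 146 ÷ 2.2 = 66.3636 kg; height = 72 × 2.54 = 182.88 cm.
LBM = 66.3636 × (1 − 0.32) = 45.1273 kg. Katch-McArdle: BMR = 370 + 21.6 × 45.1273 = 1344.7491 kcal/day.

1345 kcal/day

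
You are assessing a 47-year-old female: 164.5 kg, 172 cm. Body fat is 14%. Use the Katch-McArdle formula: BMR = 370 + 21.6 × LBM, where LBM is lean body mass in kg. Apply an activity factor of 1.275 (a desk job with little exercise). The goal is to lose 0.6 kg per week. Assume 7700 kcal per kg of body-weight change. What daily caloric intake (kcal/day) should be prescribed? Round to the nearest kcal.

3708 kcal/day

LBM = 164.5 × (1 − 0.14) = 141.47 kg. Katch-McArdle: BMR = 370 + 21.6 × 141.47 = 3425.752 kcal/day.
TEE = 3425.752 × 1.275 = 4367.8338 kcal/day.
Required daily deficit = 0.6 × 7700 ÷ 7 = 660 kcal/day.
Target intake = 4367.8338 − 660 = 3707.8338 kcal/day.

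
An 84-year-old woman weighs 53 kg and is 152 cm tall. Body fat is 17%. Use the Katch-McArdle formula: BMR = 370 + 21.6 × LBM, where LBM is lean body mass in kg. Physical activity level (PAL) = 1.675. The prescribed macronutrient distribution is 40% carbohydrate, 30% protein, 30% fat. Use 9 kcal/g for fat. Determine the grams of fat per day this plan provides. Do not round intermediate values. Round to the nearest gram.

LBM = 53 × (1 − 0.17) = 43.99 kg. Katch-McArdle: BMR = 370 + 21.6 × 43.99 = 1320.184 kcal/day.
TEE = 1320.184 × 1.675 = 2211.3082 kcal/day.
Fat energy = 30% × 2211.3082 = 663.3925 kcal.
Fat = 663.3925 ÷ 9 kcal/g = 73.7103 g.

74 g/day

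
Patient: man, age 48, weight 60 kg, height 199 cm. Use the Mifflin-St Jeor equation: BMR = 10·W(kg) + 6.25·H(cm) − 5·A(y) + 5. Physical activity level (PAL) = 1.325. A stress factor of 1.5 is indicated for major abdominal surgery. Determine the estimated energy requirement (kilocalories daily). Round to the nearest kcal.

Mifflin-St Jeor (male): BMR = 10(60) + 6.25(199) − 5(48) + 5 = 600 + 1243.75 − 240 + 5 = 1608.75 kcal/day.
TEE = BMR × activity factor = 1608.75 × 1.325 = 2131.5938 kcal/day.
Apply stress factor: 2131.5938 × 1.5 = 3197.3906 kcal/day.

3197 kilocalories daily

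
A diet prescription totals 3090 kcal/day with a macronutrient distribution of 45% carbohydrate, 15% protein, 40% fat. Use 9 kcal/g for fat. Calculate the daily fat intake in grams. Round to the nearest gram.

Fat energy = 40% × 3090 = 1236 kcal.
At 9 kcal/g: 1236 ÷ 9 = 137.3333 g.

137 g/day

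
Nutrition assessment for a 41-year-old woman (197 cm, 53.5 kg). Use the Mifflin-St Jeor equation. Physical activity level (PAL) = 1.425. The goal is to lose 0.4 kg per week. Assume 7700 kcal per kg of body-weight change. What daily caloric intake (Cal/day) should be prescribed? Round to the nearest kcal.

Mifflin-St Jeor (female): BMR = 10(53.5) + 6.25(197) − 5(41) − 161 = 535 + 1231.25 − 205 − 161 = 1400.25 kcal/day.
TEE = 1400.25 × 1.425 = 1995.3563 kcal/day.
Required daily deficit = 0.4 × 7700 ÷ 7 = 440 kcal/day.
Target intake = 1995.3563 − 440 = 1555.3563 kcal/day.

1555 Cal/day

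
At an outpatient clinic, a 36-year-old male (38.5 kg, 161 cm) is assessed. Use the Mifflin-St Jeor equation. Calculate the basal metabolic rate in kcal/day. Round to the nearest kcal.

Mifflin-St Jeor (male): BMR = 10(38.5) + 6.25(161) − 5(36) + 5 = 385 + 1006.25 − 180 + 5 = 1216.25 kcal/day.

1216 kcal/day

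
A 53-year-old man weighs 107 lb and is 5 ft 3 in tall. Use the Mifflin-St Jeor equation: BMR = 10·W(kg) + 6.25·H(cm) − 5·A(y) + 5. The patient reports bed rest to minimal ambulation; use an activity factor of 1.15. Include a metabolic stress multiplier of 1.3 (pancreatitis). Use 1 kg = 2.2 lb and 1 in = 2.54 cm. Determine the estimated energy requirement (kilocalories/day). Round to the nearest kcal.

Convert to metric: weight = 107 ÷ 2.2 = 48.6364 kg; height = (5×12 + 3) × 2.54 = 63 × 2.54 = 160.02 cm.
Mifflin-St Jeor (male): BMR = 10(48.6364) + 6.25(160.02) − 5(53) + 5 = 486.3636 + 1000.125 − 265 + 5 = 1226.4886 kcal/day.
TEE = BMR × activity factor = 1226.4886 × 1.15 = 1410.4619 kcal/day.
Apply stress factor: 1410.4619 × 1.3 = 1833.6005 kcal/day.

1834 kilocalories/day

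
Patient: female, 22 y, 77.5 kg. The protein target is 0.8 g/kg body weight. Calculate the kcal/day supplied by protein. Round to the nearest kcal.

248 kcal/day

Protein = 0.8 g/kg × 77.5 kg = 62 g/day.
Protein energy = 62 g × 4 kcal/g = 248 kcal/day.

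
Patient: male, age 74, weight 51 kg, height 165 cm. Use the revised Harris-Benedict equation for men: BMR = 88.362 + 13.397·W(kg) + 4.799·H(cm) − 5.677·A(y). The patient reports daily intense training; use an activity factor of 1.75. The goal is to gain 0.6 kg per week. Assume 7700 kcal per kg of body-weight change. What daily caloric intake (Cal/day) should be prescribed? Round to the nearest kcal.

Harris-Benedict: BMR = 88.362 + 13.397(51) + 4.799(165) − 5.677(74) = 1143.346 kcal/day.
TEE = 1143.346 × 1.75 = 2000.8555 kcal/day.
Required daily surplus = 0.6 × 7700 ÷ 7 = 660 kcal/day.
Target intake = 2000.8555 + 660 = 2660.8555 kcal/day.

2661 Cal/day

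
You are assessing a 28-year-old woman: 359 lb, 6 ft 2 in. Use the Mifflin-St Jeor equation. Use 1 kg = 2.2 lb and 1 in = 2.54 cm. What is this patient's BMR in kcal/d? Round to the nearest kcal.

2506 kcal/d

Convert to metric: weight = 359 ÷ 2.2 = 163.1818 kg; height = (6×12 + 2) × 2.54 = 74 × 2.54 = 187.96 cm.
Mifflin-St Jeor (female): BMR = 10(163.1818) + 6.25(187.96) − 5(28) − 161 = 1631.8182 + 1174.75 − 140 − 161 = 2505.5682 kcal/day.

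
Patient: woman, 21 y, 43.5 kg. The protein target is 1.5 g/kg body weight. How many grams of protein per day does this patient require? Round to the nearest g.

65 g/day

Protein = 1.5 g/kg × 43.5 kg = 65.25 g/day.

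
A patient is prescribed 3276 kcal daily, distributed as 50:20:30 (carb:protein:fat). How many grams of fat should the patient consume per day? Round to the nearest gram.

109 g/day

Fat energy = 30% × 3276 = 982.8 kcal.
At 9 kcal/g: 982.8 ÷ 9 = 109.2 g.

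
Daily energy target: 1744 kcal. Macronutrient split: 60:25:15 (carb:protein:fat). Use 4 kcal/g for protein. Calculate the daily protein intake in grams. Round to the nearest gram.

109 g/day

Protein energy = 25% × 1744 = 436 kcal.
At 4 kcal/g: 436 ÷ 4 = 109 g.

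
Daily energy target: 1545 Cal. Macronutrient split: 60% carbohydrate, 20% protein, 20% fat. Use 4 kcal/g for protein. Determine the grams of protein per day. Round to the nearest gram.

77 g/day

Protein energy = 20% × 1545 = 309 kcal.
At 4 kcal/g: 309 ÷ 4 = 77.25 g.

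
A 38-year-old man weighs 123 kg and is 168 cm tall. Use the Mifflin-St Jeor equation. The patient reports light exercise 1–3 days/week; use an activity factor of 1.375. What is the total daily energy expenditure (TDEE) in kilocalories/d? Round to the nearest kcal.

Mifflin-St Jeor (male): BMR = 10(123) + 6.25(168) − 5(38) + 5 = 1230 + 1050 − 190 + 5 = 2095 kcal/day.
TEE = BMR × activity factor = 2095 × 1.375 = 2880.625 kcal/day.

2881 kilocalories/d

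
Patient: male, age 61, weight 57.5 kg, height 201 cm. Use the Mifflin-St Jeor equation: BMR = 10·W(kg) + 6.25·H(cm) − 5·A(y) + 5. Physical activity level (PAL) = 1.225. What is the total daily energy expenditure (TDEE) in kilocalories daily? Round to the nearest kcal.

1876 kilocalories daily

Mifflin-St Jeor (male): BMR = 10(57.5) + 6.25(201) − 5(61) + 5 = 575 + 1256.25 − 305 + 5 = 1531.25 kcal/day.
TEE = BMR × activity factor = 1531.25 × 1.225 = 1875.7813 kcal/day.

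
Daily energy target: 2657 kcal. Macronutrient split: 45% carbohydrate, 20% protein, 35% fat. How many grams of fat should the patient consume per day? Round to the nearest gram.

103 g/day

Fat energy = 35% × 2657 = 929.95 kcal.
At 9 kcal/g: 929.95 ÷ 9 = 103.3278 g.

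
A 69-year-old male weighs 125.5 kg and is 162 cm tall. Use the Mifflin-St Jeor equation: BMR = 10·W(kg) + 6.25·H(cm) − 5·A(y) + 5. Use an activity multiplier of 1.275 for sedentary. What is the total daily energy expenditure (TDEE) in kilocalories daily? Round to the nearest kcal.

2458 kilocalories daily

Mifflin-St Jeor (male): BMR = 10(125.5) + 6.25(162) − 5(69) + 5 = 1255 + 1012.5 − 345 + 5 = 1927.5 kcal/day.
TEE = BMR × activity factor = 1927.5 × 1.275 = 2457.5625 kcal/day.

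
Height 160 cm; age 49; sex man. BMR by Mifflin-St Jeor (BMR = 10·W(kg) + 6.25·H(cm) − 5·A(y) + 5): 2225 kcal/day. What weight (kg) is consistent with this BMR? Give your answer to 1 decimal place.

146.5 kg

2225 = 10·W + 6.25(160) − 5(49) + 5
10·W = 2225 − 760 = 1465, so W = 146.5 kg.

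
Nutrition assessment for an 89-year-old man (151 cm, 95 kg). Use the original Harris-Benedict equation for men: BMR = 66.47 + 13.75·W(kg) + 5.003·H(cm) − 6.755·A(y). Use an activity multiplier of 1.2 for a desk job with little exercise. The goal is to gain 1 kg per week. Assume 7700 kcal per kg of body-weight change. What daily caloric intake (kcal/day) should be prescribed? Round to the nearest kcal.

Harris-Benedict: BMR = 66.47 + 13.75(95) + 5.003(151) − 6.755(89) = 1526.978 kcal/day.
TEE = 1526.978 × 1.2 = 1832.3736 kcal/day.
Required daily surplus = 1 × 7700 ÷ 7 = 1100 kcal/day.
Target intake = 1832.3736 + 1100 = 2932.3736 kcal/day.

2932 kcal/day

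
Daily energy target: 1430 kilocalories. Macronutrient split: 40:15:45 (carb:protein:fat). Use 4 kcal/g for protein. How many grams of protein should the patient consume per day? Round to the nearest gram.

Protein energy = 15% × 1430 = 214.5 kcal.
At 4 kcal/g: 214.5 ÷ 4 = 53.625 g.

54 g/day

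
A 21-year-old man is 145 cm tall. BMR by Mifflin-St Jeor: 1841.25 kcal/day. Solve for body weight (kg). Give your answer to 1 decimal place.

1841.25 = 10·W + 6.25(145) − 5(21) + 5
10·W = 1841.25 − 806.25 = 1035, so W = 103.5 kg.

103.5 kg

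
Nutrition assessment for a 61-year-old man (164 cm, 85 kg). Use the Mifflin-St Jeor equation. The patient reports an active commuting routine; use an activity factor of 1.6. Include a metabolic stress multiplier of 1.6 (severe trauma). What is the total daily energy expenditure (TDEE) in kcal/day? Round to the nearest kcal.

4032 kcal/day

Mifflin-St Jeor (male): BMR = 10(85) + 6.25(164) − 5(61) + 5 = 850 + 1025 − 305 + 5 = 1575 kcal/day.
TEE = BMR × activity factor = 1575 × 1.6 = 2520 kcal/day.
Apply stress factor: 2520 × 1.6 = 4032 kcal/day.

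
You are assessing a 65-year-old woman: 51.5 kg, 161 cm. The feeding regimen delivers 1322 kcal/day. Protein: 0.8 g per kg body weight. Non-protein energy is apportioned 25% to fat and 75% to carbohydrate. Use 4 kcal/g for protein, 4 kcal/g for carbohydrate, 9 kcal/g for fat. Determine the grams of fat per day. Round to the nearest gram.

Protein = 0.8 × 51.5 = 41.2 g → 41.2 × 4 = 164.8 kcal.
Non-protein calories = 1322 − 164.8 = 1157.2 kcal.
Fat: 25% × 1157.2 = 289.3 kcal; carbohydrate: 867.9 kcal.
Fat: 289.3 kcal ÷ 9 kcal/g = 32.1444 g.

32 g/day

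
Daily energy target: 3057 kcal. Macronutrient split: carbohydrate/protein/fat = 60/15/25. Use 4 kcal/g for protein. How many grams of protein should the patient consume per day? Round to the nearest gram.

115 g/day

Protein energy = 15% × 3057 = 458.55 kcal.
At 4 kcal/g: 458.55 ÷ 4 = 114.6375 g.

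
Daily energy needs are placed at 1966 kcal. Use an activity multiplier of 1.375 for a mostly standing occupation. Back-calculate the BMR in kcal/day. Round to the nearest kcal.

1430 kcal/day

BMR = TEE ÷ activity factor = 1966 ÷ 1.375 = 1429.8182 kcal/day.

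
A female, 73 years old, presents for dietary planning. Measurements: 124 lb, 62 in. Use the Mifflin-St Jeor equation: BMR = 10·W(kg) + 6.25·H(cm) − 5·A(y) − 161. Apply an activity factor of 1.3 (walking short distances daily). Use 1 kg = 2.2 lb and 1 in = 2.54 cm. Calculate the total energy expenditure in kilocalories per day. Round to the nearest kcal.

1328 kilocalories per day

Convert to metric: weight = 124 ÷ 2.2 = 56.3636 kg; height = 62 × 2.54 = 157.48 cm.
Mifflin-St Jeor (female): BMR = 10(56.3636) + 6.25(157.48) − 5(73) − 161 = 563.6364 + 984.25 − 365 − 161 = 1021.8864 kcal/day.
TEE = BMR × activity factor = 1021.8864 × 1.3 = 1328.4523 kcal/day.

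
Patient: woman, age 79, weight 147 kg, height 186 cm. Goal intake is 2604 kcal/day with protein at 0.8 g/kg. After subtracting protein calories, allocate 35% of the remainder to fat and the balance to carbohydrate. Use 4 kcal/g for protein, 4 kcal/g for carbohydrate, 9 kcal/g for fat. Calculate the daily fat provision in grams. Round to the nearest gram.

83 g/day

Protein = 0.8 × 147 = 117.6 g → 117.6 × 4 = 470.4 kcal.
Non-protein calories = 2604 − 470.4 = 2133.6 kcal.
Fat: 35% × 2133.6 = 746.76 kcal; carbohydrate: 1386.84 kcal.
Fat: 746.76 kcal ÷ 9 kcal/g = 82.9733 g.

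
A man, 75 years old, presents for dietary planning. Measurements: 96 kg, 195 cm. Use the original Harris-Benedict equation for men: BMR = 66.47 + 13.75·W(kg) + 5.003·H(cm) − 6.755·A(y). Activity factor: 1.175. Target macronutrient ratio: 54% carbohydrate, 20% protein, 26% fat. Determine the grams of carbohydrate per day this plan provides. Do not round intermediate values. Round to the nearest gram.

294 g/day

Harris-Benedict: BMR = 66.47 + 13.75(96) + 5.003(195) − 6.755(75) = 1855.43 kcal/day.
TEE = 1855.43 × 1.175 = 2180.1303 kcal/day.
Carbohydrate energy = 54% × 2180.1303 = 1177.2703 kcal.
Carbohydrate = 1177.2703 ÷ 4 kcal/g = 294.3176 g.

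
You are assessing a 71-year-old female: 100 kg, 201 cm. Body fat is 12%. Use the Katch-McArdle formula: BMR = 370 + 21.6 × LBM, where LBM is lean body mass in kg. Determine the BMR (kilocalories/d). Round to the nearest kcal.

2271 kilocalories/d

LBM = 100 × (1 − 0.12) = 88 kg. Katch-McArdle: BMR = 370 + 21.6 × 88 = 2270.8 kcal/day.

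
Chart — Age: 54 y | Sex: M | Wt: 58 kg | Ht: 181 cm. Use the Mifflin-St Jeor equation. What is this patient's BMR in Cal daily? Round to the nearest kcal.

1446 Cal daily

Mifflin-St Jeor (male): BMR = 10(58) + 6.25(181) − 5(54) + 5 = 580 + 1131.25 − 270 + 5 = 1446.25 kcal/day.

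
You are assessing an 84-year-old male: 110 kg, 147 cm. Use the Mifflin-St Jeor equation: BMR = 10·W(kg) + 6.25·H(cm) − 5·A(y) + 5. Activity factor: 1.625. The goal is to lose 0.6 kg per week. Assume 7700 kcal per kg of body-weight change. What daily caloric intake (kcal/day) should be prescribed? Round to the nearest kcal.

Mifflin-St Jeor (male): BMR = 10(110) + 6.25(147) − 5(84) + 5 = 1100 + 918.75 − 420 + 5 = 1603.75 kcal/day.
TEE = 1603.75 × 1.625 = 2606.0938 kcal/day.
Required daily deficit = 0.6 × 7700 ÷ 7 = 660 kcal/day.
Target intake = 2606.0938 − 660 = 1946.0938 kcal/day.

1946 kcal/day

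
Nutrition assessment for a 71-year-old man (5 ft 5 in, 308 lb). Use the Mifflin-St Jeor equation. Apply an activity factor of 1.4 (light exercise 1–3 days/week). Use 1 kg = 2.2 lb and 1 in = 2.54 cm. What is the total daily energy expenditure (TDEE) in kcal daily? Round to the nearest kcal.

2915 kcal daily

Convert to metric: weight = 308 ÷ 2.2 = 140 kg; height = (5×12 + 5) × 2.54 = 65 × 2.54 = 165.1 cm.
Mifflin-St Jeor (male): BMR = 10(140) + 6.25(165.1) − 5(71) + 5 = 1400 + 1031.875 − 355 + 5 = 2081.875 kcal/day.
TEE = BMR × activity factor = 2081.875 × 1.4 = 2914.625 kcal/day.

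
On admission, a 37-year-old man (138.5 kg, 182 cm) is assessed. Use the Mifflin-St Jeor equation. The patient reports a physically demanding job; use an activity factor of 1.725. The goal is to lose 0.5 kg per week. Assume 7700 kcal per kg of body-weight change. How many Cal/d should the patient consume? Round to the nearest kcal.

3491 Cal/d

Mifflin-St Jeor (male): BMR = 10(138.5) + 6.25(182) − 5(37) + 5 = 1385 + 1137.5 − 185 + 5 = 2342.5 kcal/day.
TEE = 2342.5 × 1.725 = 4040.8125 kcal/day.
Required daily deficit = 0.5 × 7700 ÷ 7 = 550 kcal/day.
Target intake = 4040.8125 − 550 = 3490.8125 kcal/day.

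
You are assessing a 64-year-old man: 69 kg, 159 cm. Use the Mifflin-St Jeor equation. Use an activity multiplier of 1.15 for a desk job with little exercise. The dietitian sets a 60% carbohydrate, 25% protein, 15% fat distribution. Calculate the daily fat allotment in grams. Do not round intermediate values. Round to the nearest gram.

26 g/day

Mifflin-St Jeor (male): BMR = 10(69) + 6.25(159) − 5(64) + 5 = 690 + 993.75 − 320 + 5 = 1368.75 kcal/day.
TEE = 1368.75 × 1.15 = 1574.0625 kcal/day.
Fat energy = 15% × 1574.0625 = 236.1094 kcal.
Fat = 236.1094 ÷ 9 kcal/g = 26.2344 g.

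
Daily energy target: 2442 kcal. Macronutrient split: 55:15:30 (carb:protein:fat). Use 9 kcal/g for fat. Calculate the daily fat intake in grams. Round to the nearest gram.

Fat energy = 30% × 2442 = 732.6 kcal.
At 9 kcal/g: 732.6 ÷ 9 = 81.4 g.

81 g/day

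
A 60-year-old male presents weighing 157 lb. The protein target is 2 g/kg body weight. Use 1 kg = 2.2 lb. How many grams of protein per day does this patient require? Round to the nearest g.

Weight in kg = 157 ÷ 2.2 = 71.3636 kg.
Protein = 2 g/kg × 71.3636 kg = 142.7273 g/day.

143 g/day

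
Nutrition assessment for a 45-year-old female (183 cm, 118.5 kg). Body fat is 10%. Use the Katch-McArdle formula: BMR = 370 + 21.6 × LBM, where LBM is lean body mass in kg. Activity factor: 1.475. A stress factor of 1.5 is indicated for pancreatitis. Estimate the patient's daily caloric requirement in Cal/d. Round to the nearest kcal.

LBM = 118.5 × (1 − 0.1) = 106.65 kg. Katch-McArdle: BMR = 370 + 21.6 × 106.65 = 2673.64 kcal/day.
TEE = BMR × activity factor = 2673.64 × 1.475 = 3943.619 kcal/day.
Apply stress factor: 3943.619 × 1.5 = 5915.4285 kcal/day.

5915 Cal/d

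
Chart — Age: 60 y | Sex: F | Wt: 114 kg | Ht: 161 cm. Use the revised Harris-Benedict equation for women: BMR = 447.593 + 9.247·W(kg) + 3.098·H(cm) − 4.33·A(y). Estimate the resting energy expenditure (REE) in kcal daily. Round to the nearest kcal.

Harris-Benedict: BMR = 447.593 + 9.247(114) + 3.098(161) − 4.33(60) = 1740.729 kcal/day.

1741 kcal daily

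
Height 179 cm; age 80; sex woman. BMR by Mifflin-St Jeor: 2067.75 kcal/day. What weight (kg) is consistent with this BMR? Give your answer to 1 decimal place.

151.0 kg

2067.75 = 10·W + 6.25(179) − 5(80) − 161
10·W = 2067.75 − 557.75 = 1510, so W = 151 kg.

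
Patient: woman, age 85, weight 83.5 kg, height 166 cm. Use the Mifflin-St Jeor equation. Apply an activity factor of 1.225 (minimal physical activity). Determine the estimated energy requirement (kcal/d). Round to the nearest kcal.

Mifflin-St Jeor (female): BMR = 10(83.5) + 6.25(166) − 5(85) − 161 = 835 + 1037.5 − 425 − 161 = 1286.5 kcal/day.
TEE = BMR × activity factor = 1286.5 × 1.225 = 1575.9625 kcal/day.

1576 kcal/d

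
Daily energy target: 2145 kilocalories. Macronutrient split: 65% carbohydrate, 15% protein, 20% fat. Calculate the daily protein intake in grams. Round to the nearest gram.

Protein energy = 15% × 2145 = 321.75 kcal.
At 4 kcal/g: 321.75 ÷ 4 = 80.4375 g.

80 g/day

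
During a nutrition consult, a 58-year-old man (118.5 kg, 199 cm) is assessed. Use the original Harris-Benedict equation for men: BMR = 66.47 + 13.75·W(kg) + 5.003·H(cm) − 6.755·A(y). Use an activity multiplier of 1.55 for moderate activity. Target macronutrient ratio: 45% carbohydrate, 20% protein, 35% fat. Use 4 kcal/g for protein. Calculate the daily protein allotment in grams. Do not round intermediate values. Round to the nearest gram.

178 g/day

Harris-Benedict: BMR = 66.47 + 13.75(118.5) + 5.003(199) − 6.755(58) = 2299.652 kcal/day.
TEE = 2299.652 × 1.55 = 3564.4606 kcal/day.
Protein energy = 20% × 3564.4606 = 712.8921 kcal.
Protein = 712.8921 ÷ 4 kcal/g = 178.223 g.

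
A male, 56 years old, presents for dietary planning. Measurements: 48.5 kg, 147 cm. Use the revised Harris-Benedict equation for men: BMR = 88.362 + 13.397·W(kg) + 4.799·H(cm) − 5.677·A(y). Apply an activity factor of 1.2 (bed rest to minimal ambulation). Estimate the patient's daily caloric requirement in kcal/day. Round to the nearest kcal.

Harris-Benedict: BMR = 88.362 + 13.397(48.5) + 4.799(147) − 5.677(56) = 1125.6575 kcal/day.
TEE = BMR × activity factor = 1125.6575 × 1.2 = 1350.789 kcal/day.

1351 kcal/day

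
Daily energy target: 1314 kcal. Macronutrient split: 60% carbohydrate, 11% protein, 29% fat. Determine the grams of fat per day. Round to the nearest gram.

Fat energy = 29% × 1314 = 381.06 kcal.
At 9 kcal/g: 381.06 ÷ 9 = 42.34 g.

42 g/day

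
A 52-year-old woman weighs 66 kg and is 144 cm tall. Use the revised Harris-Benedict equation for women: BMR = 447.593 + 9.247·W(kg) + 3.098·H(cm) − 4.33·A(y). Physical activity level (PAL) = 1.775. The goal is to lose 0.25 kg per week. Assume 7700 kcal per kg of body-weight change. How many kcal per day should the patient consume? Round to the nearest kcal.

Harris-Benedict: BMR = 447.593 + 9.247(66) + 3.098(144) − 4.33(52) = 1278.847 kcal/day.
TEE = 1278.847 × 1.775 = 2269.9534 kcal/day.
Required daily deficit = 0.25 × 7700 ÷ 7 = 275 kcal/day.
Target intake = 2269.9534 − 275 = 1994.9534 kcal/day.

1995 kcal per day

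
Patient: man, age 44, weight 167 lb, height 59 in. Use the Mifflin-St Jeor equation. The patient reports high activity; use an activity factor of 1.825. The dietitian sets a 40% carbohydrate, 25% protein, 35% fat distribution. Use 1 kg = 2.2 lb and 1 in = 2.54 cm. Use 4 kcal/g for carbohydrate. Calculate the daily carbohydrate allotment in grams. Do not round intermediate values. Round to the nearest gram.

Convert to metric: weight = 167 ÷ 2.2 = 75.9091 kg; height = 59 × 2.54 = 149.86 cm.
Mifflin-St Jeor (male): BMR = 10(75.9091) + 6.25(149.86) − 5(44) + 5 = 759.0909 + 936.625 − 220 + 5 = 1480.7159 kcal/day.
TEE = 1480.7159 × 1.825 = 2702.3065 kcal/day.
Carbohydrate energy = 40% × 2702.3065 = 1080.9226 kcal.
Carbohydrate = 1080.9226 ÷ 4 kcal/g = 270.2307 g.

270 g/day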